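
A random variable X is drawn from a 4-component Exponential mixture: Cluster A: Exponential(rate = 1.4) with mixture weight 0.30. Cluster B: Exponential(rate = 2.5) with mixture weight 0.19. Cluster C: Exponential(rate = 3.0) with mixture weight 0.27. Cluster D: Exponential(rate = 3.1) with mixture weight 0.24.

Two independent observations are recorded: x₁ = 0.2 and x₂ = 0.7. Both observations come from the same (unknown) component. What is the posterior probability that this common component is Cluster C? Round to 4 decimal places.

Posterior ∝ prior × likelihood, so P(k | x) ∝ P(Z=k) f_k(x); normalise over all components.
Since both observations come from the same component, the likelihood for component k is f_k(x₁)·f_k(x₂).
  L_A = [1.0581] × [0.525436] = 0.555962
  L_B = [1.51633] × [0.434435] = 0.658745
  L_C = [1.64643] × [0.367369] = 0.60485
  L_D = [1.66763] × [0.353951] = 0.590258
Unnormalised posteriors:
  P(Z=A)·L_A = 0.30 × 0.555962 = 0.166789
  P(Z=B)·L_B = 0.19 × 0.658745 = 0.125162
  P(Z=C)·L_C = 0.27 × 0.60485 = 0.163309
  P(Z=D)·L_D = 0.24 × 0.590258 = 0.141662
Evidence: 0.166789 + 0.125162 + 0.163309 + 0.141662 = 0.596921
So the posterior for Cluster C is 0.163309 / 0.596921 ≈ 0.2736.

0.2736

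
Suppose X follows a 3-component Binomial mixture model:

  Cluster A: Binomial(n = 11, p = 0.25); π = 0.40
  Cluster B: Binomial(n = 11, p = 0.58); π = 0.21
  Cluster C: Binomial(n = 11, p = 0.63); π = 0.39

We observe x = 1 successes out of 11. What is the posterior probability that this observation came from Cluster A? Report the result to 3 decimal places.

Posterior ∝ prior × likelihood, so P(k | x) ∝ π_k f_k(x); normalise over all components.
Binomial probabilities:
  L_A = C(11,1)·0.25^1·0.75^10 = 11·0.25·0.0563135 = 0.154862
  L_B = C(11,1)·0.58^1·0.42^10 = 11·0.58·0.000170802 = 0.00108972
  L_C = C(11,1)·0.63^1·0.37^10 = 11·0.63·4.80858e-05 = 0.000333235
Prior × likelihood for each component:
  π_A·L_A = 0.40 × 0.154862 = 0.0619449
  π_B·L_B = 0.21 × 0.00108972 = 0.00022884
  π_C·L_C = 0.39 × 0.000333235 = 0.000129962
Sum: 0.0619449 + 0.00022884 + 0.000129962 = 0.0623037
P(Cluster A | 1 successes out of 11) ≈ 0.994

0.994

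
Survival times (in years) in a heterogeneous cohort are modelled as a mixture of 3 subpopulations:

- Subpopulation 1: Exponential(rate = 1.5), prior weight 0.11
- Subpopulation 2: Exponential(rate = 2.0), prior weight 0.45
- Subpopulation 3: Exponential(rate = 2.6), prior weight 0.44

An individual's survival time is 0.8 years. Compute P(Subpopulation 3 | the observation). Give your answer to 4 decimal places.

0.3818

Apply Bayes' rule: the posterior for each component is proportional to its prior times its likelihood at x.
Exponential densities:
  L_1 = 0.451791
  L_2 = 0.403793
  L_3 = 0.324819
Multiply by the mixture weights:
  π_1·L_1 = 0.11 × 0.451791 = 0.049697
  π_2·L_2 = 0.45 × 0.403793 = 0.181707
  π_3·L_3 = 0.44 × 0.324819 = 0.14292
Marginal: 0.049697 + 0.181707 + 0.14292 = 0.374324
So the posterior for Subpopulation 3 is 0.14292 / 0.374324 ≈ 0.3818.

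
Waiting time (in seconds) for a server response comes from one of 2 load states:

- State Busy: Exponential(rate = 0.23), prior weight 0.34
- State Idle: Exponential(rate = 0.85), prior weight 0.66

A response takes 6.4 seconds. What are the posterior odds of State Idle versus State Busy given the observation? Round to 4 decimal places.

Only the two components matter; the odds are (w_i f_i(x)) / (w_j f_j(x)).
Evaluate each component's likelihood at the observed value:
  L_Busy = 0.23·e^(−0.23·6.4) = 0.23·e^(−1.4720) = 0.0527772
  L_Idle = 0.85·e^(−0.85·6.4) = 0.85·e^(−5.4400) = 0.00368856
Odds = (0.66/0.34) × (0.00368856/0.0527772) = 1.94118 × 0.0698893 ≈ 0.1357

0.1357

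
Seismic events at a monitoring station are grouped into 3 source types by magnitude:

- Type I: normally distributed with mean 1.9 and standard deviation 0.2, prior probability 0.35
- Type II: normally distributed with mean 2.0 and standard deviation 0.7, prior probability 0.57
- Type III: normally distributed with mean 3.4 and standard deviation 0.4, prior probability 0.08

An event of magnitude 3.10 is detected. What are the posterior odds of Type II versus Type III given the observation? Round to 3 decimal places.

1.569

Posterior odds = (π_i f_i(x)) / (π_j f_j(x)); the normalising sum cancels.
Normal densities:
  f_I = 3.03794e-08
  f_II = 0.165803
  f_III = 0.752844
Posterior odds = (π_II·f_II) / (π_III·f_III) = (0.57·0.165803) / (0.08·0.752844) = 0.0945075 / 0.0602275 ≈ 1.569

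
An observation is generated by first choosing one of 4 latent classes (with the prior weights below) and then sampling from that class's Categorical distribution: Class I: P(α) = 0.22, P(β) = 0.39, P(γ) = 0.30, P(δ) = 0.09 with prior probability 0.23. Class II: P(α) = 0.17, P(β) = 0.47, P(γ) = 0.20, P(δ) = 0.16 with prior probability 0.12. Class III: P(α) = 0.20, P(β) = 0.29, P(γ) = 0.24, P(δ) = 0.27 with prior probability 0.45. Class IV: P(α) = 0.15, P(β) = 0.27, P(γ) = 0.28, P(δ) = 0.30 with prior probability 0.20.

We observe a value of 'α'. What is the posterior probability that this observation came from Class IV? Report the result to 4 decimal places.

0.1571

P(component k | x) = P(Z=k)·f_k(x) / marginal(x), where marginal(x) = Σ_j P(Z=j)·f_j(x).
Categorical probabilities:
  f_I = P(α | comp) = 0.22
  f_II = P(α | comp) = 0.17
  f_III = P(α | comp) = 0.20
  f_IV = P(α | comp) = 0.15
Unnormalised posteriors:
  P(Z=I)·f_I = 0.23 × 0.22 = 0.0506
  P(Z=II)·f_II = 0.12 × 0.17 = 0.0204
  P(Z=III)·f_III = 0.45 × 0.2 = 0.09
  P(Z=IV)·f_IV = 0.20 × 0.15 = 0.03
Denominator: 0.0506 + 0.0204 + 0.09 + 0.03 = 0.191
P(Class IV | data) ≈ 0.1571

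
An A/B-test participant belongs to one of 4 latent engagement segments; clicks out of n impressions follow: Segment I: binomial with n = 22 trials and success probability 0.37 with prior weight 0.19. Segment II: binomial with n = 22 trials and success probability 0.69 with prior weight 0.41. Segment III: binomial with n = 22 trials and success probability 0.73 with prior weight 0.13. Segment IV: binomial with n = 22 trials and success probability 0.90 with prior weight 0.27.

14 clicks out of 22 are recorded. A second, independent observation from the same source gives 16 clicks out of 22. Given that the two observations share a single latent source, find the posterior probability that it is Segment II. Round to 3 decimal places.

0.801

Apply Bayes' rule: the posterior for each component is proportional to its prior times its likelihood at x.
Since both observations come from the same component, the likelihood for component k is f_k(x₁)·f_k(x₂).
  f_I = [C(22,14)·0.37^14·0.63^8 = 319770·9.01206e-07·0.0248156 = 0.00715132] × [0.000575553] = 4.11596e-06
  f_II = [C(22,14)·0.69^14·0.31^8 = 319770·0.00554482·8.52891e-05 = 0.151223] × [0.174812] = 0.0264356
  f_III = [C(22,14)·0.73^14·0.27^8 = 319770·0.0122045·2.8243e-05 = 0.110222] × [0.188002] = 0.020722
  f_IV = [C(22,14)·0.90^14·0.10^8 = 319770·0.228768·1e-08 = 0.000731531] × [0.0138259] = 1.01141e-05
Weight by the priors:
  P(Z=I)·f_I = 0.19 × 4.11596e-06 = 7.82033e-07
  P(Z=II)·f_II = 0.41 × 0.0264356 = 0.0108386
  P(Z=III)·f_III = 0.13 × 0.020722 = 0.00269385
  P(Z=IV)·f_IV = 0.27 × 1.01141e-05 = 2.73081e-06
Evidence: 7.82033e-07 + 0.0108386 + 0.00269385 + 2.73081e-06 = 0.013536
So the posterior for Segment II is 0.0108386 / 0.013536 ≈ 0.801.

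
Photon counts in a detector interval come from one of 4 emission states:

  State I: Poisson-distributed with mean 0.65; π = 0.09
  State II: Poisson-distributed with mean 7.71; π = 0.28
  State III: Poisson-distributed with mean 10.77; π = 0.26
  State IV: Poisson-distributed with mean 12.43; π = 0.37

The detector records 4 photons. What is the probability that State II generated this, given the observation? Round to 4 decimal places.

P(component k | x) = w_k·f_k(x) / marginal(x), where marginal(x) = Σ_j w_j·f_j(x).
Poisson probabilities:
  L_I = e^(−0.65)·0.65^4/4! = 0.00388285
  L_II = e^(−7.71)·7.71^4/4! = 0.0660079
  L_III = e^(−10.77)·10.77^4/4! = 0.0117842
  L_IV = e^(−12.43)·12.43^4/4! = 0.00397551
Unnormalised posteriors:
  w_I·L_I = 0.09 × 0.00388285 = 0.000349457
  w_II·L_II = 0.28 × 0.0660079 = 0.0184822
  w_III·L_III = 0.26 × 0.0117842 = 0.00306389
  w_IV·L_IV = 0.37 × 0.00397551 = 0.00147094
Marginal: 0.000349457 + 0.0184822 + 0.00306389 + 0.00147094 = 0.0233665
P(State II | x) = 0.0184822 / 0.0233665 ≈ 0.7910

0.7910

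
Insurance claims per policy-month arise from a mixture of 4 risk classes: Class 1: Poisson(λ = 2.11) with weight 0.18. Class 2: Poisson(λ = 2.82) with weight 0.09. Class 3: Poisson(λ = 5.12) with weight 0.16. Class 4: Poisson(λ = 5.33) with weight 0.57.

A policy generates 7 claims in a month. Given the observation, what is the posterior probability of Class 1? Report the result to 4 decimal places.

0.0093

By Bayes' theorem, P(k | x) = w_k f_k(x) / Σ_j w_j f_j(x).
Poisson probabilities:
  L_1 = 0.00447904
  L_2 = 0.0167727
  L_3 = 0.109363
  L_4 = 0.117455
Multiply by the mixture weights:
  w_1·L_1 = 0.18 × 0.00447904 = 0.000806228
  w_2·L_2 = 0.09 × 0.0167727 = 0.00150954
  w_3·L_3 = 0.16 × 0.109363 = 0.0174981
  w_4·L_4 = 0.57 × 0.117455 = 0.0669492
Marginal: 0.000806228 + 0.00150954 + 0.0174981 + 0.0669492 = 0.0867631
P(Class 1 | x) = 0.000806228 / 0.0867631 ≈ 0.0093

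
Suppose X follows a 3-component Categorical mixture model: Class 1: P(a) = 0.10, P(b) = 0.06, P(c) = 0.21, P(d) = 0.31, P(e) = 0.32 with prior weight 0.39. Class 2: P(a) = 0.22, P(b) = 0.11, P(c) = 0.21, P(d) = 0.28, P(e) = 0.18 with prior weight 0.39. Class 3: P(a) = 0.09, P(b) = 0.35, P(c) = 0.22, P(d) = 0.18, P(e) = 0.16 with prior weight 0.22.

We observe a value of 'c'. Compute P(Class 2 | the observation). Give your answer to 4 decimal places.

P(component k | x) = P(Z=k)·f_k(x) / marginal(x), where marginal(x) = Σ_j P(Z=j)·f_j(x).
Categorical probabilities:
  L_1 = 0.21
  L_2 = 0.21
  L_3 = 0.22
Weight by the priors:
  P(Z=1)·L_1 = 0.39 × 0.21 = 0.0819
  P(Z=2)·L_2 = 0.39 × 0.21 = 0.0819
  P(Z=3)·L_3 = 0.22 × 0.22 = 0.0484
Denominator: 0.0819 + 0.0819 + 0.0484 = 0.2122
P(Class 2 | x) ≈ 0.3860

0.3860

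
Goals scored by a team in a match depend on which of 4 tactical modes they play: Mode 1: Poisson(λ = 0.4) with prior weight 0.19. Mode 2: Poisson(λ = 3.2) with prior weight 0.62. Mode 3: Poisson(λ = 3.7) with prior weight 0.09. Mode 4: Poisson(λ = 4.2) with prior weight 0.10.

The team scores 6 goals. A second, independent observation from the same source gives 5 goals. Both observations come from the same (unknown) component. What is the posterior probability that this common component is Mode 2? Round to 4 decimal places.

Posterior ∝ prior × likelihood, so P(k | x) ∝ π_k f_k(x); normalise over all components.
Since both observations come from the same component, the likelihood for component k is f_k(x₁)·f_k(x₂).
  f_1 = [3.81338e-06] × [5.72006e-05] = 2.18128e-10
  f_2 = [0.060789] × [0.113979] = 0.00692869
  f_3 = [0.0881025] × [0.142869] = 0.0125871
  f_4 = [0.114321] × [0.163316] = 0.0186705
Unnormalised posteriors:
  π_1·f_1 = 0.19 × 2.18128e-10 = 4.14442e-11
  π_2·f_2 = 0.62 × 0.00692869 = 0.00429579
  π_3·f_3 = 0.09 × 0.0125871 = 0.00113284
  π_4·f_4 = 0.10 × 0.0186705 = 0.00186705
Normaliser: 4.14442e-11 + 0.00429579 + 0.00113284 + 0.00186705 = 0.00729567
Responsibility of Mode 2: 0.00429579 / 0.00729567 ≈ 0.5888

0.5888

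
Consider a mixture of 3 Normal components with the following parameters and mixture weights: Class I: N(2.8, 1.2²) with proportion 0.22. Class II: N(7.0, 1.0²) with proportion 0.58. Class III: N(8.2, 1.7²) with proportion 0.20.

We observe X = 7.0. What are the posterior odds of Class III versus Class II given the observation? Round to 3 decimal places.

0.158

The posterior odds equal the prior odds times the likelihood ratio: (π_i/π_j)·(f_i(x)/f_j(x)).
Evaluate each component's likelihood at the observed value:
  p_I = (1/(1.2·√(2π)))·exp(−(7.0−2.8)²/(2·1.2²)) = 0.332452·exp(-6.12500) = 0.000727236
  p_II = (1/(1.0·√(2π)))·exp(−(7.0−7.0)²/(2·1.0²)) = 0.398942·exp(-0.00000) = 0.398942
  p_III = (1/(1.7·√(2π)))·exp(−(7.0−8.2)²/(2·1.7²)) = 0.234672·exp(-0.24913) = 0.182921
Posterior odds = (π_III·p_III) / (π_II·p_II) = (0.20·0.182921) / (0.58·0.398942) = 0.0365842 / 0.231387 ≈ 0.158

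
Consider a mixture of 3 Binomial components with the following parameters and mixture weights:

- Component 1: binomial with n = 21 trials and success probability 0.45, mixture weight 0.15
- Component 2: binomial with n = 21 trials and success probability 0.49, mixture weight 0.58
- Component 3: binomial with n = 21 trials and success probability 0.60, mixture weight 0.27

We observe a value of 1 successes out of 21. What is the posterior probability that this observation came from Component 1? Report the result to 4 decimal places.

By Bayes' theorem, P(k | x) = w_k f_k(x) / Σ_j w_j f_j(x).
Evaluate each component's likelihood at the observed value:
  L_1 = C(21,1)·0.45^1·0.55^20 = 21·0.45·6.41584e-06 = 6.06297e-05
  L_2 = C(21,1)·0.49^1·0.51^20 = 21·0.49·1.41711e-06 = 1.45821e-05
  L_3 = C(21,1)·0.60^1·0.40^20 = 21·0.6·1.09951e-08 = 1.38538e-07
Prior × likelihood for each component:
  w_1·L_1 = 0.15 × 6.06297e-05 = 9.09446e-06
  w_2·L_2 = 0.58 × 1.45821e-05 = 8.4576e-06
  w_3·L_3 = 0.27 × 1.38538e-07 = 3.74054e-08
Marginal: 9.09446e-06 + 8.4576e-06 + 3.74054e-08 = 1.75895e-05
P(Component 1 | 1 successes out of 21) = 9.09446e-06 / 1.75895e-05 ≈ 0.5170

0.5170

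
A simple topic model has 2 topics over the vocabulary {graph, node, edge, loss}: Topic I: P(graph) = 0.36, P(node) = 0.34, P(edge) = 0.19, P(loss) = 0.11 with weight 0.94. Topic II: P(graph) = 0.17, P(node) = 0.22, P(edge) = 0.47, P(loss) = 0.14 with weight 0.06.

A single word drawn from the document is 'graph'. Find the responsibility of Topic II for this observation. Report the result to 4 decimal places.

P(component k | x) = P(Z=k)·f_k(x) / marginal(x), where marginal(x) = Σ_j P(Z=j)·f_j(x).
Categorical probabilities:
  f_I = 0.36
  f_II = 0.17
Weight by the priors:
  P(Z=I)·f_I = 0.94 × 0.36 = 0.3384
  P(Z=II)·f_II = 0.06 × 0.17 = 0.0102
Denominator: 0.3384 + 0.0102 = 0.3486
P(Topic II | x) ≈ 0.0293

0.0293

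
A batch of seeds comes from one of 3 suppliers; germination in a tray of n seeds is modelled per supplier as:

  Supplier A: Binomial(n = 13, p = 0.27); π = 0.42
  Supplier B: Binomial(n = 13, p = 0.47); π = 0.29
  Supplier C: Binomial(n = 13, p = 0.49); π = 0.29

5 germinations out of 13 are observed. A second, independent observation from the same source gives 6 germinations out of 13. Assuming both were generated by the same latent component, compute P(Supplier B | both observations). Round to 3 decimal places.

0.438

P(component k | x) = π_k·f_k(x) / marginal(x), where marginal(x) = Σ_j π_j·f_j(x).
Since both observations come from the same component, the likelihood for component k is f_k(x₁)·f_k(x₂).
  L_A = [C(13,5)·0.27^5·0.73^8 = 1287·0.00143489·0.080646 = 0.148929] × [0.0734446] = 0.0109381
  L_B = [C(13,5)·0.47^5·0.53^8 = 1287·0.0229345·0.00622597 = 0.18377] × [0.217288] = 0.039931
  L_C = [C(13,5)·0.49^5·0.51^8 = 1287·0.0282475·0.00457679 = 0.166387] × [0.21315] = 0.0354654
Unnormalised posteriors:
  π_A·L_A = 0.42 × 0.0109381 = 0.00459398
  π_B·L_B = 0.29 × 0.039931 = 0.01158
  π_C·L_C = 0.29 × 0.0354654 = 0.010285
Normaliser: 0.00459398 + 0.01158 + 0.010285 = 0.026459
Responsibility of Supplier B: 0.01158 / 0.026459 ≈ 0.438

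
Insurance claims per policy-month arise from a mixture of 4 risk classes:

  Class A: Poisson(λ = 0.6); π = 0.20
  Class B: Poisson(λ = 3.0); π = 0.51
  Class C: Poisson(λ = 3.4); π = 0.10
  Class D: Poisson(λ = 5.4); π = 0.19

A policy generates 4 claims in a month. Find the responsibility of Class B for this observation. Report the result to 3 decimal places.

0.633

The responsibility of component k is π_k f_k(x) divided by Σ_j π_j f_j(x).
Evaluate each component's likelihood at the observed value:
  f_A = e^(−0.6)·0.6^4/4! = 0.00296358
  f_B = e^(−3.0)·3.0^4/4! = 0.168031
  f_C = e^(−3.4)·3.4^4/4! = 0.185825
  f_D = e^(−5.4)·5.4^4/4! = 0.16002
Unnormalised posteriors:
  π_A·f_A = 0.20 × 0.00296358 = 0.000592717
  π_B·f_B = 0.51 × 0.168031 = 0.085696
  π_C·f_C = 0.10 × 0.185825 = 0.0185825
  π_D·f_D = 0.19 × 0.16002 = 0.0304038
Marginal: 0.000592717 + 0.085696 + 0.0185825 + 0.0304038 = 0.135275
So the posterior for Class B is 0.085696 / 0.135275 ≈ 0.633.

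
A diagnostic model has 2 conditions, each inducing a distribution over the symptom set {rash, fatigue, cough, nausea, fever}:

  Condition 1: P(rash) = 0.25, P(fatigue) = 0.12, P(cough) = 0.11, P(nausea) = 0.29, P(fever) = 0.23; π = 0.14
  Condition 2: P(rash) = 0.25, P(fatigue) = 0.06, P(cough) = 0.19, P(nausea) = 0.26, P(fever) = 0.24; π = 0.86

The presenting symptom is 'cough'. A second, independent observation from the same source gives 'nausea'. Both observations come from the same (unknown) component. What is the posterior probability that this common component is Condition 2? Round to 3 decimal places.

0.905

By Bayes' theorem, P(k | x) = π_k f_k(x) / Σ_j π_j f_j(x).
Since both observations come from the same component, the likelihood for component k is f_k(x₁)·f_k(x₂).
  f_1 = [0.11] × [0.29] = 0.0319
  f_2 = [0.19] × [0.26] = 0.0494
Unnormalised posteriors:
  π_1·f_1 = 0.14 × 0.0319 = 0.004466
  π_2·f_2 = 0.86 × 0.0494 = 0.042484
Sum: 0.004466 + 0.042484 = 0.04695
Responsibility of Condition 2: 0.042484 / 0.04695 ≈ 0.905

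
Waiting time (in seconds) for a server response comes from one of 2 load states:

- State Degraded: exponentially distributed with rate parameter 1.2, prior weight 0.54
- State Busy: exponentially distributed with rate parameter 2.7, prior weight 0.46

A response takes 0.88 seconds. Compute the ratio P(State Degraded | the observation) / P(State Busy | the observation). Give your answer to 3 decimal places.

Only the two components matter; the odds are (π_i f_i(x)) / (π_j f_j(x)).
Exponential densities:
  f_Degraded = 1.2·e^(−1.2·0.88) = 1.2·e^(−1.0560) = 0.417413
  f_Busy = 2.7·e^(−2.7·0.88) = 2.7·e^(−2.3760) = 0.250888
Odds = (0.54/0.46) × (0.417413/0.250888) = 1.17391 × 1.66374 ≈ 1.953

1.953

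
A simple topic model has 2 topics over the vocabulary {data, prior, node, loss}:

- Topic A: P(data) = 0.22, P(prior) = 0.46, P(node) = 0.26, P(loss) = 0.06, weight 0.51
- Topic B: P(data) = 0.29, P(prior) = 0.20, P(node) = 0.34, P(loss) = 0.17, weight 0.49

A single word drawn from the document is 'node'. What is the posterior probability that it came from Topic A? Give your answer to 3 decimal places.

Posterior ∝ prior × likelihood, so P(k | x) ∝ π_k f_k(x); normalise over all components.
Categorical probabilities:
  p_A = P(node | comp) = 0.26
  p_B = P(node | comp) = 0.34
Unnormalised posteriors:
  π_A·p_A = 0.51 × 0.26 = 0.1326
  π_B·p_B = 0.49 × 0.34 = 0.1666
Normaliser: 0.1326 + 0.1666 = 0.2992
P(Topic A | 'node') = 0.1326 / 0.2992 ≈ 0.443

0.443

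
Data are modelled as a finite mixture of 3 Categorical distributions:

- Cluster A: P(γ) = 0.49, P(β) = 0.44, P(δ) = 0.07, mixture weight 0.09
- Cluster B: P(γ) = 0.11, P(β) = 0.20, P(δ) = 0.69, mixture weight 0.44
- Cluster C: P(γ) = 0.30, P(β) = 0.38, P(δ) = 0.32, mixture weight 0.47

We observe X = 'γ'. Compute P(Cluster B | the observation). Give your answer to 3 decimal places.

0.207

By Bayes' theorem, P(k | x) = π_k f_k(x) / Σ_j π_j f_j(x).
Component likelihoods at x = 'γ':
  p_A = 0.49
  p_B = 0.11
  p_C = 0.3
Prior × likelihood for each component:
  π_A·p_A = 0.09 × 0.49 = 0.0441
  π_B·p_B = 0.44 × 0.11 = 0.0484
  π_C·p_C = 0.47 × 0.3 = 0.141
Evidence: 0.0441 + 0.0484 + 0.141 = 0.2335
P(Cluster B | the observation) = 0.0484 / 0.2335 ≈ 0.207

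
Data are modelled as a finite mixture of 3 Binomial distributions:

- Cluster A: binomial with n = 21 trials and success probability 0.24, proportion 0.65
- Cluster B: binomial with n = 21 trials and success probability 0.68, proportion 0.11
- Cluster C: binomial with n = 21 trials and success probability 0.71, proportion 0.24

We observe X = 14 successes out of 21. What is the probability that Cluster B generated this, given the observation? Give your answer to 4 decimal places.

0.3327

By Bayes' theorem, P(k | x) = π_k f_k(x) / Σ_j π_j f_j(x).
Binomial probabilities:
  f_A = 3.58226e-05
  f_B = 0.180584
  f_C = 0.165923
Multiply by the mixture weights:
  π_A·f_A = 0.65 × 3.58226e-05 = 2.32847e-05
  π_B·f_B = 0.11 × 0.180584 = 0.0198643
  π_C·f_C = 0.24 × 0.165923 = 0.0398216
Sum: 2.32847e-05 + 0.0198643 + 0.0398216 = 0.0597092
So the posterior for Cluster B is 0.0198643 / 0.0597092 ≈ 0.3327.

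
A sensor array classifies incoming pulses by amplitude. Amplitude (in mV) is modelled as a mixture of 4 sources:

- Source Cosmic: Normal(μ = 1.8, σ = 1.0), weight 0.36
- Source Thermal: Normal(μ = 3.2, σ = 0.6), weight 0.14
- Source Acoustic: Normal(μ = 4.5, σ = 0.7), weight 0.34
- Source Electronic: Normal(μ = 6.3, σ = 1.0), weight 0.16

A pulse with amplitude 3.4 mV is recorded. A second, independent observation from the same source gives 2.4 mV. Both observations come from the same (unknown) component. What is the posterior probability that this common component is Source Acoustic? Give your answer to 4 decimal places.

0.0095

P(component k | x) = P(Z=k)·f_k(x) / marginal(x), where marginal(x) = Σ_j P(Z=j)·f_j(x).
Since both observations come from the same component, the likelihood for component k is f_k(x₁)·f_k(x₂).
  L_Cosmic = [(1/(1.0·√(2π)))·exp(−(3.4−1.8)²/(2·1.0²)) = 0.398942·exp(-1.28000) = 0.110921] × [0.333225] = 0.0369616
  L_Thermal = [(1/(0.6·√(2π)))·exp(−(3.4−3.2)²/(2·0.6²)) = 0.664904·exp(-0.05556) = 0.628972] × [0.27335] = 0.17193
  L_Acoustic = [(1/(0.7·√(2π)))·exp(−(3.4−4.5)²/(2·0.7²)) = 0.569918·exp(-1.23469) = 0.165803] × [0.00633121] = 0.00104973
  L_Electronic = [(1/(1.0·√(2π)))·exp(−(3.4−6.3)²/(2·1.0²)) = 0.398942·exp(-4.20500) = 0.00595253] × [0.000198655] = 1.1825e-06
Unnormalised posteriors:
  P(Z=Cosmic)·L_Cosmic = 0.36 × 0.0369616 = 0.0133062
  P(Z=Thermal)·L_Thermal = 0.14 × 0.17193 = 0.0240701
  P(Z=Acoustic)·L_Acoustic = 0.34 × 0.00104973 = 0.000356909
  P(Z=Electronic)·L_Electronic = 0.16 × 1.1825e-06 = 1.89201e-07
Marginal: 0.0133062 + 0.0240701 + 0.000356909 + 1.89201e-07 = 0.0377334
P(Source Acoustic | x₁, x₂) ≈ 0.0095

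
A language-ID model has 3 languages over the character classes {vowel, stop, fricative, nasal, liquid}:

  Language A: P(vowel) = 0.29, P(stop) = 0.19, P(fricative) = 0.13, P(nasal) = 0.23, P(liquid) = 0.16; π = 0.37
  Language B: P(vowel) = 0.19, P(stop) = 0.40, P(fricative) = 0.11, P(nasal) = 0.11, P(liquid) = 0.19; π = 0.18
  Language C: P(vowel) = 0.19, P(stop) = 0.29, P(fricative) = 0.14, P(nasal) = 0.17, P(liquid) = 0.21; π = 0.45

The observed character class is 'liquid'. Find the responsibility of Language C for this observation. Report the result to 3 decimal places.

0.503

The responsibility of component k is P(Z=k) f_k(x) divided by Σ_j P(Z=j) f_j(x).
Component likelihoods at x = 'liquid':
  f_A = P(liquid | comp) = 0.16
  f_B = P(liquid | comp) = 0.19
  f_C = P(liquid | comp) = 0.21
Multiply by the mixture weights:
  P(Z=A)·f_A = 0.37 × 0.16 = 0.0592
  P(Z=B)·f_B = 0.18 × 0.19 = 0.0342
  P(Z=C)·f_C = 0.45 × 0.21 = 0.0945
Evidence: 0.0592 + 0.0342 + 0.0945 = 0.1879
P(Language C | data) = 0.0945 / 0.1879 ≈ 0.503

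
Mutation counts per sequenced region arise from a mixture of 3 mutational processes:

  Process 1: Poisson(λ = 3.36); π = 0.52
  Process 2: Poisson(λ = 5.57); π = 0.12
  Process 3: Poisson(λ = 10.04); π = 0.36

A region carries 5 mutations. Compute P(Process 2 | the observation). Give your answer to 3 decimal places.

Apply Bayes' rule: the posterior for each component is proportional to its prior times its likelihood at x.
Component likelihoods at x = 5 mutations:
  f_1 = e^(−3.36)·3.36^5/5! = 0.123961
  f_2 = e^(−5.57)·5.57^5/5! = 0.170245
  f_3 = e^(−10.04)·10.04^5/5! = 0.0370826
Unnormalised posteriors:
  w_1·f_1 = 0.52 × 0.123961 = 0.0644598
  w_2·f_2 = 0.12 × 0.170245 = 0.0204294
  w_3·f_3 = 0.36 × 0.0370826 = 0.0133498
Denominator: 0.0644598 + 0.0204294 + 0.0133498 = 0.098239
Responsibility of Process 2: 0.0204294 / 0.098239 ≈ 0.208

0.208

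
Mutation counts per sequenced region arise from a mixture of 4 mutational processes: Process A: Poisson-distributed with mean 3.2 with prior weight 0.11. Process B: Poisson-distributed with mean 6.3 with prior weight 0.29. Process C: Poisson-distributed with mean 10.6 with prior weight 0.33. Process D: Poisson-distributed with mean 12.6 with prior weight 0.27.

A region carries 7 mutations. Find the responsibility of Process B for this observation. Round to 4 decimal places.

0.5314

By Bayes' theorem, P(k | x) = P(Z=k) f_k(x) / Σ_j P(Z=j) f_j(x).
Poisson probabilities:
  L_A = 0.0277893
  L_B = 0.143515
  L_C = 0.0743343
  L_D = 0.0337328
Multiply by the mixture weights:
  P(Z=A)·L_A = 0.11 × 0.0277893 = 0.00305682
  P(Z=B)·L_B = 0.29 × 0.143515 = 0.0416194
  P(Z=C)·L_C = 0.33 × 0.0743343 = 0.0245303
  P(Z=D)·L_D = 0.27 × 0.0337328 = 0.00910786
Denominator: 0.00305682 + 0.0416194 + 0.0245303 + 0.00910786 = 0.0783144
P(Process B | x) = 0.0416194 / 0.0783144 ≈ 0.5314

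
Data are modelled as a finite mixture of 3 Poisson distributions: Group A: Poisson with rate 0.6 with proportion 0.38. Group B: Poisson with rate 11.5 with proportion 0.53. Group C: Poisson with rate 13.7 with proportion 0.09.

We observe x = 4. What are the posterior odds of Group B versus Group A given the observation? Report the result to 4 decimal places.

Only the two components matter; the odds are (π_i f_i(x)) / (π_j f_j(x)).
Poisson probabilities:
  p_A = e^(−0.6)·0.6^4/4! = 0.00296358
  p_B = e^(−11.5)·11.5^4/4! = 0.00738233
  p_C = e^(−13.7)·13.7^4/4! = 0.00164754
Odds = (0.53/0.38) × (0.00738233/0.00296358) = 1.39474 × 2.49102 ≈ 3.4743

3.4743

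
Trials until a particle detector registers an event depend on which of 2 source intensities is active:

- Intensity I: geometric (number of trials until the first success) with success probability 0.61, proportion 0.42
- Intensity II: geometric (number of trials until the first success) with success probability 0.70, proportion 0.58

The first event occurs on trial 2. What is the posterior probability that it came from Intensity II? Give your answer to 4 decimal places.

0.5493

Apply Bayes' rule: the posterior for each component is proportional to its prior times its likelihood at x.
Evaluate each component's likelihood at the observed value:
  p_I = 0.2379
  p_II = 0.21
Weight by the priors:
  π_I·p_I = 0.42 × 0.2379 = 0.099918
  π_II·p_II = 0.58 × 0.21 = 0.1218
Evidence: 0.099918 + 0.1218 = 0.221718
So the posterior for Intensity II is 0.1218 / 0.221718 ≈ 0.5493.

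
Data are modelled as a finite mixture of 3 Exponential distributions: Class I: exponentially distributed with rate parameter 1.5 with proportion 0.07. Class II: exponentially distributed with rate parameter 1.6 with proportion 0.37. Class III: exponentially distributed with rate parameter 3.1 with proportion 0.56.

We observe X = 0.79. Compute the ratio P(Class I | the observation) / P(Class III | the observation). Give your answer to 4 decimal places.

0.2141

Only the two components matter; the odds are (P(Z=i) f_i(x)) / (P(Z=j) f_j(x)).
Exponential densities:
  p_I = 1.5·e^(−1.5·0.79) = 1.5·e^(−1.1850) = 0.458619
  p_II = 1.6·e^(−1.6·0.79) = 1.6·e^(−1.2640) = 0.452035
  p_III = 3.1·e^(−3.1·0.79) = 3.1·e^(−2.4490) = 0.267778
Odds = (0.07/0.56) × (0.458619/0.267778) = 0.125 × 1.71269 ≈ 0.2141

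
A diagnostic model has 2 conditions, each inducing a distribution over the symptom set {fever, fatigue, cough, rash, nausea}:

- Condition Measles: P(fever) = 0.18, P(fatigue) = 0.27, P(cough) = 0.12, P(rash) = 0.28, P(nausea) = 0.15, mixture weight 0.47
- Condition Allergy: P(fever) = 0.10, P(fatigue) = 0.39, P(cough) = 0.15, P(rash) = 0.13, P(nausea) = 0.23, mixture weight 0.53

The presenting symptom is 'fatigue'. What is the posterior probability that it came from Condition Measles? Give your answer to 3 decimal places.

Apply Bayes' rule: the posterior for each component is proportional to its prior times its likelihood at x.
Component likelihoods at x = 'fatigue':
  p_Measles = 0.27
  p_Allergy = 0.39
Multiply by the mixture weights:
  π_Measles·p_Measles = 0.47 × 0.27 = 0.1269
  π_Allergy·p_Allergy = 0.53 × 0.39 = 0.2067
Marginal: 0.1269 + 0.2067 = 0.3336
So the posterior for Condition Measles is 0.1269 / 0.3336 ≈ 0.380.

0.380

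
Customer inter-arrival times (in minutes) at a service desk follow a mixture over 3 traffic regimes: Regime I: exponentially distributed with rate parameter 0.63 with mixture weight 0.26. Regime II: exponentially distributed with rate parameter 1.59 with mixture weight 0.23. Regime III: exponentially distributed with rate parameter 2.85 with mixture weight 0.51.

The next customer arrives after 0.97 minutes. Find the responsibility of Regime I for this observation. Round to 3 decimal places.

Posterior ∝ prior × likelihood, so P(k | x) ∝ π_k f_k(x); normalise over all components.
Component likelihoods at x = 0.97 minutes:
  f_I = 0.63·e^(−0.63·0.97) = 0.63·e^(−0.6111) = 0.341935
  f_II = 1.59·e^(−1.59·0.97) = 1.59·e^(−1.5423) = 0.340083
  f_III = 2.85·e^(−2.85·0.97) = 2.85·e^(−2.7645) = 0.179572
Prior × likelihood for each component:
  π_I·f_I = 0.26 × 0.341935 = 0.088903
  π_II·f_II = 0.23 × 0.340083 = 0.0782191
  π_III·f_III = 0.51 × 0.179572 = 0.0915815
Denominator: 0.088903 + 0.0782191 + 0.0915815 = 0.258704
Responsibility of Regime I: 0.088903 / 0.258704 ≈ 0.344

0.344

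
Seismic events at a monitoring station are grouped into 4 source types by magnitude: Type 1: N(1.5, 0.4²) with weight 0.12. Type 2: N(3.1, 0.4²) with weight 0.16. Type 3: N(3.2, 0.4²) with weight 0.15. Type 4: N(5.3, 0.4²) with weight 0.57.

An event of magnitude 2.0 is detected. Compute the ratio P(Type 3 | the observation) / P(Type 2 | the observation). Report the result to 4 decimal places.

0.4569

Only the two components matter; the odds are (π_i f_i(x)) / (π_j f_j(x)).
Normal densities:
  p_1 = (1/(0.4·√(2π)))·exp(−(2.0−1.5)²/(2·0.4²)) = 0.997356·exp(-0.78125) = 0.456623
  p_2 = (1/(0.4·√(2π)))·exp(−(2.0−3.1)²/(2·0.4²)) = 0.997356·exp(-3.78125) = 0.0227339
  p_3 = (1/(0.4·√(2π)))·exp(−(2.0−3.2)²/(2·0.4²)) = 0.997356·exp(-4.50000) = 0.0110796
  p_4 = (1/(0.4·√(2π)))·exp(−(2.0−5.3)²/(2·0.4²)) = 0.997356·exp(-34.03125) = 1.65678e-15
Odds = (0.15/0.16) × (0.0110796/0.0227339) = 0.9375 × 0.487361 ≈ 0.4569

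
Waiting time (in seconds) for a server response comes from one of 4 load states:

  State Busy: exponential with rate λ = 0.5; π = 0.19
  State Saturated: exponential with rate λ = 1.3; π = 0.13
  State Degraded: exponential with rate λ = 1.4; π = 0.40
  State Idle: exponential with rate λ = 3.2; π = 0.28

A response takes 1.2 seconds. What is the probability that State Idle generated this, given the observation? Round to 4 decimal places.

0.0912

P(component k | x) = P(Z=k)·f_k(x) / marginal(x), where marginal(x) = Σ_j P(Z=j)·f_j(x).
Component likelihoods at x = 1.2 seconds:
  p_Busy = 0.274406
  p_Saturated = 0.273177
  p_Degraded = 0.260924
  p_Idle = 0.0687795
Prior × likelihood for each component:
  P(Z=Busy)·p_Busy = 0.19 × 0.274406 = 0.0521371
  P(Z=Saturated)·p_Saturated = 0.13 × 0.273177 = 0.035513
  P(Z=Degraded)·p_Degraded = 0.40 × 0.260924 = 0.104369
  P(Z=Idle)·p_Idle = 0.28 × 0.0687795 = 0.0192583
Marginal: 0.0521371 + 0.035513 + 0.104369 + 0.0192583 = 0.211278
P(State Idle | data) ≈ 0.0912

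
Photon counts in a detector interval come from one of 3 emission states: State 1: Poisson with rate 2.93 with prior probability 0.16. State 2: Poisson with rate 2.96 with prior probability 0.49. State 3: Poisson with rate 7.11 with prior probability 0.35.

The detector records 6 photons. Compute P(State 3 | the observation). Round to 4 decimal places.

The responsibility of component k is π_k f_k(x) divided by Σ_j π_j f_j(x).
Poisson probabilities:
  p_1 = e^(−2.93)·2.93^6/6! = 0.0469235
  p_2 = e^(−2.96)·2.96^6/6! = 0.0484068
  p_3 = e^(−7.11)·7.11^6/6! = 0.146572
Prior × likelihood for each component:
  π_1·p_1 = 0.16 × 0.0469235 = 0.00750776
  π_2·p_2 = 0.49 × 0.0484068 = 0.0237193
  π_3·p_3 = 0.35 × 0.146572 = 0.0513002
Marginal: 0.00750776 + 0.0237193 + 0.0513002 = 0.0825273
P(State 3 | the observation) = 0.0513002 / 0.0825273 ≈ 0.6216

0.6216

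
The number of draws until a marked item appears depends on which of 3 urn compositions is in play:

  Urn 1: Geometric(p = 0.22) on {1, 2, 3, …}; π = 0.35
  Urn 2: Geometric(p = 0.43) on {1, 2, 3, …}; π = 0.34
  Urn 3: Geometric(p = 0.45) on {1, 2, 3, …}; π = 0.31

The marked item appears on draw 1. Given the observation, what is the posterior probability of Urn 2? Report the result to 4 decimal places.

0.4031

Apply Bayes' rule: the posterior for each component is proportional to its prior times its likelihood at x.
Geometric probabilities:
  f_1 = 0.22·(1−0.22)^0 = 0.22·1 = 0.22
  f_2 = 0.43·(1−0.43)^0 = 0.43·1 = 0.43
  f_3 = 0.45·(1−0.45)^0 = 0.45·1 = 0.45
Multiply by the mixture weights:
  π_1·f_1 = 0.35 × 0.22 = 0.077
  π_2·f_2 = 0.34 × 0.43 = 0.1462
  π_3·f_3 = 0.31 × 0.45 = 0.1395
Marginal: 0.077 + 0.1462 + 0.1395 = 0.3627
Responsibility of Urn 2: 0.1462 / 0.3627 ≈ 0.4031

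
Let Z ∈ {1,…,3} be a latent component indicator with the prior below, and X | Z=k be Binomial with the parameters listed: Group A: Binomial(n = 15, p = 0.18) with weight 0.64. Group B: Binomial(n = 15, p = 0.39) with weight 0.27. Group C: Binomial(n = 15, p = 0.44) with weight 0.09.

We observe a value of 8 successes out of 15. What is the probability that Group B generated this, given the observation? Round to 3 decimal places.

Apply Bayes' rule: the posterior for each component is proportional to its prior times its likelihood at x.
Component likelihoods at x = 8 successes out of 15:
  f_A = 0.00176777
  f_B = 0.108237
  f_C = 0.15613
Unnormalised posteriors:
  π_A·f_A = 0.64 × 0.00176777 = 0.00113137
  π_B·f_B = 0.27 × 0.108237 = 0.0292239
  π_C·f_C = 0.09 × 0.15613 = 0.0140517
Sum: 0.00113137 + 0.0292239 + 0.0140517 = 0.044407
P(Group B | 8 successes out of 15) ≈ 0.658

0.658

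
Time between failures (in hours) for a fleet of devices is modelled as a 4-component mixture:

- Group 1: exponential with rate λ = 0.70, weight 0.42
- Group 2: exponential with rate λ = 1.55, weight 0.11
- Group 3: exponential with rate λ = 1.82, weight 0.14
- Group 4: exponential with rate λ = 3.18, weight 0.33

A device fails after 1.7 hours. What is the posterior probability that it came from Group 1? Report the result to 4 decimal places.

0.7584

The responsibility of component k is π_k f_k(x) divided by Σ_j π_j f_j(x).
Component likelihoods at x = 1.7 hours:
  L_1 = 0.212955
  L_2 = 0.111164
  L_3 = 0.082483
  L_4 = 0.0142768
Weight by the priors:
  π_1·L_1 = 0.42 × 0.212955 = 0.0894411
  π_2·L_2 = 0.11 × 0.111164 = 0.0122281
  π_3·L_3 = 0.14 × 0.082483 = 0.0115476
  π_4·L_4 = 0.33 × 0.0142768 = 0.00471135
Marginal: 0.0894411 + 0.0122281 + 0.0115476 + 0.00471135 = 0.117928
Responsibility of Group 1: 0.0894411 / 0.117928 ≈ 0.7584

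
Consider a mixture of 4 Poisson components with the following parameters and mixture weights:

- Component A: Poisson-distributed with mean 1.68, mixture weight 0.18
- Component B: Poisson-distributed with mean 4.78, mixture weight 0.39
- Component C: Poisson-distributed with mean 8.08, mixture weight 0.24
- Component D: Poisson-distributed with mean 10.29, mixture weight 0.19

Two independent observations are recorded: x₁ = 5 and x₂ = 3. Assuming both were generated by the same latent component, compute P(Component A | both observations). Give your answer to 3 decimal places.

By Bayes' theorem, P(k | x) = π_k f_k(x) / Σ_j π_j f_j(x).
Since both observations come from the same component, the likelihood for component k is f_k(x₁)·f_k(x₂).
  p_A = [e^(−1.68)·1.68^5/5! = 0.020785] × [0.147286] = 0.00306135
  p_B = [e^(−4.78)·4.78^5/5! = 0.174595] × [0.152829] = 0.026683
  p_C = [e^(−8.08)·8.08^5/5! = 0.0888743] × [0.027226] = 0.00241969
  p_D = [e^(−10.29)·10.29^5/5! = 0.0326592] × [0.00616886] = 0.00020147
Prior × likelihood for each component:
  π_A·p_A = 0.18 × 0.00306135 = 0.000551042
  π_B·p_B = 0.39 × 0.026683 = 0.0104064
  π_C·p_C = 0.24 × 0.00241969 = 0.000580725
  π_D·p_D = 0.19 × 0.00020147 = 3.82793e-05
Marginal: 0.000551042 + 0.0104064 + 0.000580725 + 3.82793e-05 = 0.0115764
So the posterior for Component A is 0.000551042 / 0.0115764 ≈ 0.048.

0.048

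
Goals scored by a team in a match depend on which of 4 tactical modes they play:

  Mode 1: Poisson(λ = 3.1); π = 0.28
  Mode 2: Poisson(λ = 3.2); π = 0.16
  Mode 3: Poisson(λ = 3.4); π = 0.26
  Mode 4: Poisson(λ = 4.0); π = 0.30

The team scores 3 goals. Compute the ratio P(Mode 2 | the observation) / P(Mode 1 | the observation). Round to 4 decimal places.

0.5687

Posterior odds = (π_i f_i(x)) / (π_j f_j(x)); the normalising sum cancels.
Component likelihoods at x = 3 goals:
  f_1 = e^(−3.1)·3.1^3/3! = 0.223677
  f_2 = e^(−3.2)·3.2^3/3! = 0.222616
  f_3 = e^(−3.4)·3.4^3/3! = 0.218617
  f_4 = e^(−4.0)·4.0^3/3! = 0.195367
0.0356186 / 0.0626295 ≈ 0.5687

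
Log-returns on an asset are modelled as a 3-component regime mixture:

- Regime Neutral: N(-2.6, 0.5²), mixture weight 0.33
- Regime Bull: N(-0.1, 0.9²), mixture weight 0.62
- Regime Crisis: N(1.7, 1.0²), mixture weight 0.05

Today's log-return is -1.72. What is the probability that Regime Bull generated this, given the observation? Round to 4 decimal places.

0.4927

Apply Bayes' rule: the posterior for each component is proportional to its prior times its likelihood at x.
Evaluate each component's likelihood at the observed value:
  f_Neutral = (1/(0.5·√(2π)))·exp(−(-1.72−-2.6)²/(2·0.5²)) = 0.797885·exp(-1.54880) = 0.169553
  f_Bull = (1/(0.9·√(2π)))·exp(−(-1.72−-0.1)²/(2·0.9²)) = 0.443269·exp(-1.62000) = 0.0877224
  f_Crisis = (1/(1.0·√(2π)))·exp(−(-1.72−1.7)²/(2·1.0²)) = 0.398942·exp(-5.84820) = 0.00115098
Unnormalised posteriors:
  w_Neutral·f_Neutral = 0.33 × 0.169553 = 0.0559524
  w_Bull·f_Bull = 0.62 × 0.0877224 = 0.0543879
  w_Crisis·f_Crisis = 0.05 × 0.00115098 = 5.75492e-05
Denominator: 0.0559524 + 0.0543879 + 5.75492e-05 = 0.110398
P(Regime Bull | -1.72) ≈ 0.4927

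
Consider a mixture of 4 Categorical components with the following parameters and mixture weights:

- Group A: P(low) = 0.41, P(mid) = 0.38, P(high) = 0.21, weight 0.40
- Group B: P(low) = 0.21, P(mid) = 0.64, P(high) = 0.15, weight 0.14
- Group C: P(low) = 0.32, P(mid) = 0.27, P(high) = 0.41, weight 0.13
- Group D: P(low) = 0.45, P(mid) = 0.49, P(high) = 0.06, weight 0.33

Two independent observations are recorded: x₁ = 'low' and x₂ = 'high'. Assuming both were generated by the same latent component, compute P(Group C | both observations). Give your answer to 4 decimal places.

Posterior ∝ prior × likelihood, so P(k | x) ∝ π_k f_k(x); normalise over all components.
Since both observations come from the same component, the likelihood for component k is f_k(x₁)·f_k(x₂).
  L_A = [P(low | comp) = 0.41] × [0.21] = 0.0861
  L_B = [P(low | comp) = 0.21] × [0.15] = 0.0315
  L_C = [P(low | comp) = 0.32] × [0.41] = 0.1312
  L_D = [P(low | comp) = 0.45] × [0.06] = 0.027
Unnormalised posteriors:
  π_A·L_A = 0.40 × 0.0861 = 0.03444
  π_B·L_B = 0.14 × 0.0315 = 0.00441
  π_C·L_C = 0.13 × 0.1312 = 0.017056
  π_D·L_D = 0.33 × 0.027 = 0.00891
Sum: 0.03444 + 0.00441 + 0.017056 + 0.00891 = 0.064816
So the posterior for Group C is 0.017056 / 0.064816 ≈ 0.2631.

0.2631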